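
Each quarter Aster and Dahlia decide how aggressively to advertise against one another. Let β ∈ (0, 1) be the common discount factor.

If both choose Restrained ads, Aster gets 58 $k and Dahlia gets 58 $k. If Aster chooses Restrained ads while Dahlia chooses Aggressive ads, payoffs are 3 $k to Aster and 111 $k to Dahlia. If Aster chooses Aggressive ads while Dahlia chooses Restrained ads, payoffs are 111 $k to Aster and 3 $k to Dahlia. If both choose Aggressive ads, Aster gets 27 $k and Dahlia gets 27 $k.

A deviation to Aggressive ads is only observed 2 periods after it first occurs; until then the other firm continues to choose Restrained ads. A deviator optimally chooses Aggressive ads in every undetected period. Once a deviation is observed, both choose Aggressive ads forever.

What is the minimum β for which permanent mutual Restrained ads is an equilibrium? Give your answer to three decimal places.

A deviator earns 111 for 2 periods, then 27 forever; cooperating earns 58 forever. Multiplying the IC by (1−β):
58 ≥ 111(1−β^2) + 27β^2, so 84·β^2 ≥ 53 and β^2 ≥ 53/84.
β ≥ (53/84)^(1/2) ≈ 0.794.

0.794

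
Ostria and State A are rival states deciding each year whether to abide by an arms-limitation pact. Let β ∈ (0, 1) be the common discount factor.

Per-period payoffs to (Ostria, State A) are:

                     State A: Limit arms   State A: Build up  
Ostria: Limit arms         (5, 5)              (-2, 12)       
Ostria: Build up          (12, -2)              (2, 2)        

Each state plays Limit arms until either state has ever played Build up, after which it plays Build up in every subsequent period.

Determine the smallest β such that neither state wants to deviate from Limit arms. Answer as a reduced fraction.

5/(1−β) ≥ 12 + 2β/(1−β)
5 ≥ 12 − 10β
β ≥ 7/10.

7/10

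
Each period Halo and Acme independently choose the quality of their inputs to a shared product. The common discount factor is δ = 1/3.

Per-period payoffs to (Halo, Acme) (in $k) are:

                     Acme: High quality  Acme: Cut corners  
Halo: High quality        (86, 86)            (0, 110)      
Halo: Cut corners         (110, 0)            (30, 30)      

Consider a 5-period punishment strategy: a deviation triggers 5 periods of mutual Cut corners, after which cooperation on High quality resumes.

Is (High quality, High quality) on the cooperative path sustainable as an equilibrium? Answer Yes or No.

IC: δ+…+δ^5 ≥ (110−86)/(86−30) = 3/7.
At δ = 1/3: partial sum = 0.4979 ≥ 0.4286. Cooperation sustainable.

Yes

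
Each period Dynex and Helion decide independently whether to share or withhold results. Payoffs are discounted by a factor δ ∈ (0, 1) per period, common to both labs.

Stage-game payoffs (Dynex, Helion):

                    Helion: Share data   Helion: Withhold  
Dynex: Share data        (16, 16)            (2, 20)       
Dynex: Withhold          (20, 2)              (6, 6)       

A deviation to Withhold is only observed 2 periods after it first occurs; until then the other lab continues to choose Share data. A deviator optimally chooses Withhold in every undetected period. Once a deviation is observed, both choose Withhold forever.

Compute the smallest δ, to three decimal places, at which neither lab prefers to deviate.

Deviating for the 2 undetected periods gains 20−16 = 4 per period over cooperation, then loses 16−6 = 10 per period forever once punishment starts.
Gain: 4(1 + δ + … + δ^1); loss: 10·δ^2/(1−δ).
No profitable deviation ⇔ 4(1−δ^2) ≤ 10·δ^2, i.e. δ^2 ≥ 4/(4+10) = 2/7.
Hence δ ≥ (2/7)^(1/2) ≈ 0.535.

0.535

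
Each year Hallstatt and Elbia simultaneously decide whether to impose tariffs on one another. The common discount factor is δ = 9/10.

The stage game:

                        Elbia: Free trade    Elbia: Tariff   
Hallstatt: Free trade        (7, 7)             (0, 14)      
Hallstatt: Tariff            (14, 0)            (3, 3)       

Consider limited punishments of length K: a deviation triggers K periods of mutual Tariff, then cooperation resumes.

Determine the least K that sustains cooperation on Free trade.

No profitable deviation requires (7−3)(δ+…+δ^K) ≥ 14−7, i.e. δ+…+δ^K ≥ 7/4 ≈ 1.7500.
With δ = 9/10, the partial sums are K=1: 0.9000, K=2: 1.7100, K=3: 2.4390.
K = 3 is the first length at which the sum reaches 1.7500.

3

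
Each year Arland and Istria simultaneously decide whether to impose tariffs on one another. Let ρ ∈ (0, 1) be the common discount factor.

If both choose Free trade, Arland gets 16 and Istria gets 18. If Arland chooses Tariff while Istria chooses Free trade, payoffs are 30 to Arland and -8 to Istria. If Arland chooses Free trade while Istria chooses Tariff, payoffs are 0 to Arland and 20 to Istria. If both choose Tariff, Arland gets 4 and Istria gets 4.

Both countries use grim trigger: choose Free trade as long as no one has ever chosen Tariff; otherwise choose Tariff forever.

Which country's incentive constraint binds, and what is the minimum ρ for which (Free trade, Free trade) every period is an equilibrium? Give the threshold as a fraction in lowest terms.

Arland; ρ ≥ 7/13

Arland's threshold: (30−16)/(30−4) = 7/13.
Istria's threshold: (20−18)/(20−4) = 1/8.
7/13 > 1/8, so Arland binds and ρ* = 7/13.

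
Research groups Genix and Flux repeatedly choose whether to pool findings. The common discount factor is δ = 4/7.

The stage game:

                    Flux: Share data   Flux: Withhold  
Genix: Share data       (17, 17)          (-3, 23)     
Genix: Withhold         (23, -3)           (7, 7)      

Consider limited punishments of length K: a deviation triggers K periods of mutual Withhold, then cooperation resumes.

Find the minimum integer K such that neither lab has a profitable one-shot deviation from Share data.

Need Σ_{k=1}^{K} δ^k ≥ (23−17)/(17−7) = 0.6000 at δ = 4/7.
At K = 1 the sum is 0.5714 < 0.6000; at K = 2 it is 0.8980 ≥ 0.6000.
So the minimum punishment length is K = 2.

2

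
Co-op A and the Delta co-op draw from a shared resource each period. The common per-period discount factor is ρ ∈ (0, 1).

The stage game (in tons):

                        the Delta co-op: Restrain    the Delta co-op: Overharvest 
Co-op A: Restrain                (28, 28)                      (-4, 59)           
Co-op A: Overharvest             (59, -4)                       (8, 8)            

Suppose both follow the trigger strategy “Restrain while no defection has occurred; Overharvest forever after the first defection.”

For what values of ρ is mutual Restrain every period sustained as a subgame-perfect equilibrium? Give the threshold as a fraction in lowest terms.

31/51

Cooperation forever yields 28 each period: 28/(1−ρ).
Deviating yields 59 once, then 8 forever: 59 + 8ρ/(1−ρ).
No profitable deviation requires 28/(1−ρ) ≥ 59 + 8ρ/(1−ρ).
Multiplying by (1−ρ): 28 ≥ 59(1−ρ) + 8ρ = 59 − 51ρ.
So 51ρ ≥ 31, i.e. ρ ≥ 31/51.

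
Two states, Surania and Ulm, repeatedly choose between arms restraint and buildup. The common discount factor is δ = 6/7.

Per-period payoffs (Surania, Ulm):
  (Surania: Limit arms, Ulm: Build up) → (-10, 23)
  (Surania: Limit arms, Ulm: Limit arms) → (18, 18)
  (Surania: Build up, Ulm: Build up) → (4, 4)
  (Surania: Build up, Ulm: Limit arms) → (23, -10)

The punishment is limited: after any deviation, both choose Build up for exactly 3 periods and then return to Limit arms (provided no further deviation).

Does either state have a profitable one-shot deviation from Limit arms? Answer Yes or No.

IC: δ+…+δ^3 ≥ (23−18)/(18−4) = 5/14.
At δ = 6/7: partial sum = 2.2216 ≥ 0.3571. Cooperation sustainable.

No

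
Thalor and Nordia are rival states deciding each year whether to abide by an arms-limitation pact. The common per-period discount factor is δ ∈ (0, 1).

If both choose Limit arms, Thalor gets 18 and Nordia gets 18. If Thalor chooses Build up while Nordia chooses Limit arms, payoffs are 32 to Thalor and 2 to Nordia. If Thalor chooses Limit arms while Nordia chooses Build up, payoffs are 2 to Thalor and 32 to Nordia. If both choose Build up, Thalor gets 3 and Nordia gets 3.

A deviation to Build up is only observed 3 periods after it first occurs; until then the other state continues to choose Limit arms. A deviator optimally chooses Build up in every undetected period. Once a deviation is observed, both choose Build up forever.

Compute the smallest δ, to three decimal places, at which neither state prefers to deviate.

0.784

The best deviation is to choose Build up for all 3 undetected periods, earning 32 each, then 3 forever once detected.
Deviation value: 32(1−δ^3)/(1−δ) + 3δ^3/(1−δ); cooperation value: 18/(1−δ).
IC: 18 ≥ 32(1−δ^3) + 3δ^3 = 32 − 29δ^3.
So δ^3 ≥ 14/29, giving δ ≥ (14/29)^(1/3) ≈ 0.784.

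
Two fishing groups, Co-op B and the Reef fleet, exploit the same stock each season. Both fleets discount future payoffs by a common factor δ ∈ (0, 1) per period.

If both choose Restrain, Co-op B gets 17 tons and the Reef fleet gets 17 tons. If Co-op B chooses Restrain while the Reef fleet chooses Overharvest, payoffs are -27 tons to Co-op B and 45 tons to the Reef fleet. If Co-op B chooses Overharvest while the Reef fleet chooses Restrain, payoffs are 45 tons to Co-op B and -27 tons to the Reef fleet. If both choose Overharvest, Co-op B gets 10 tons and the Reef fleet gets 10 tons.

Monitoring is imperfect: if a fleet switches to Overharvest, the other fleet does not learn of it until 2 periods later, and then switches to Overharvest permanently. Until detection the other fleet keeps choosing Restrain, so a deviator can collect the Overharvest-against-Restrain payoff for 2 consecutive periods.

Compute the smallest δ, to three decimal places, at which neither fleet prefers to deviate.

0.894

The best deviation is to choose Overharvest for all 2 undetected periods, earning 45 each, then 10 forever once detected.
Deviation value: 45(1−δ^2)/(1−δ) + 10δ^2/(1−δ); cooperation value: 17/(1−δ).
IC: 17 ≥ 45(1−δ^2) + 10δ^2 = 45 − 35δ^2.
So δ^2 ≥ 28/35 = 4/5, giving δ ≥ (4/5)^(1/2) ≈ 0.894.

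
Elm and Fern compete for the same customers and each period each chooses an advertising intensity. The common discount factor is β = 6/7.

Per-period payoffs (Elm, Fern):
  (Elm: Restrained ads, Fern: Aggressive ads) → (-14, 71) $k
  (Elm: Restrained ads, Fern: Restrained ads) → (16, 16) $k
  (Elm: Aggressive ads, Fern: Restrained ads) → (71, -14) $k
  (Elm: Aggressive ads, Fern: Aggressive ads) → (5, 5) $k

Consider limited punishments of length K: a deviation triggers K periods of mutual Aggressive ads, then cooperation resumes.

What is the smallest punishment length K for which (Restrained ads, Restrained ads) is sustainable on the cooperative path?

12

IC: β(1−β^K)/(1−β) ≥ (71−16)/(16−5) = 5.
With β = 6/7: need 1 − β^K ≥ 5·(1−6/7)/(6/7), i.e. β^K ≤ 0.1667.
Since (6/7)^11 = 0.1835 and (6/7)^12 = 0.1573, the smallest such K is 12.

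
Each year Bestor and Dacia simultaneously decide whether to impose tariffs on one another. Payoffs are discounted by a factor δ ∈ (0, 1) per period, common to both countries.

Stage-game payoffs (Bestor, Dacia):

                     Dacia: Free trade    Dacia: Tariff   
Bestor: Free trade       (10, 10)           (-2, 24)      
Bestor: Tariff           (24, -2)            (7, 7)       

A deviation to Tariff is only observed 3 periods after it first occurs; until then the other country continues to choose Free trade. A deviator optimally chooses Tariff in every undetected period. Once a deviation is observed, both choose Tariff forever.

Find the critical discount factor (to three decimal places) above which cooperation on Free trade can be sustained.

0.937

A deviator earns 24 for 3 periods, then 7 forever; cooperating earns 10 forever. Multiplying the IC by (1−δ):
10 ≥ 24(1−δ^3) + 7δ^3, so 17·δ^3 ≥ 14 and δ^3 ≥ 14/17.
δ ≥ (14/17)^(1/3) ≈ 0.937.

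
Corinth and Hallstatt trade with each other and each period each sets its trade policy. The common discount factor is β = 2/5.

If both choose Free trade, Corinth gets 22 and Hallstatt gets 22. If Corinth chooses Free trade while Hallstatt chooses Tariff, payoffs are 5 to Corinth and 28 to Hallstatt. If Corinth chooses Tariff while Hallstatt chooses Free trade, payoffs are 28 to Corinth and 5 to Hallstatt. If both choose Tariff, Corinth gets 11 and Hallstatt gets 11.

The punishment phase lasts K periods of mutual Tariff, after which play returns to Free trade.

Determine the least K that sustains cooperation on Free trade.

Need Σ_{k=1}^{K} β^k ≥ (28−22)/(22−11) = 0.5455 at β = 2/5.
At K = 1 the sum is 0.4000 < 0.5455; at K = 2 it is 0.5600 ≥ 0.5455.
So the minimum punishment length is K = 2.

2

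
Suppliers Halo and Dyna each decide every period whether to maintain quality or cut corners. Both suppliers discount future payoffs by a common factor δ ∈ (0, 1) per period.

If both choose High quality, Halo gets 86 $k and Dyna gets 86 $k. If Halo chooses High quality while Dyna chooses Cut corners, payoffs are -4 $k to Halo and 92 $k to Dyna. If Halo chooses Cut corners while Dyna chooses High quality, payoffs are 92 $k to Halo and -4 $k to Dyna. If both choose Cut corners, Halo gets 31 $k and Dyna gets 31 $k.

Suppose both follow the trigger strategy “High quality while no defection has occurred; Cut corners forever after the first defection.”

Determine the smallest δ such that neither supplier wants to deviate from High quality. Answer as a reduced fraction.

Cooperation forever yields 86 each period: 86/(1−δ).
Deviating yields 92 once, then 31 forever: 92 + 31δ/(1−δ).
No profitable deviation requires 86/(1−δ) ≥ 92 + 31δ/(1−δ).
Multiplying by (1−δ): 86 ≥ 92(1−δ) + 31δ = 92 − 61δ.
So 61δ ≥ 6, i.e. δ ≥ 6/61.

6/61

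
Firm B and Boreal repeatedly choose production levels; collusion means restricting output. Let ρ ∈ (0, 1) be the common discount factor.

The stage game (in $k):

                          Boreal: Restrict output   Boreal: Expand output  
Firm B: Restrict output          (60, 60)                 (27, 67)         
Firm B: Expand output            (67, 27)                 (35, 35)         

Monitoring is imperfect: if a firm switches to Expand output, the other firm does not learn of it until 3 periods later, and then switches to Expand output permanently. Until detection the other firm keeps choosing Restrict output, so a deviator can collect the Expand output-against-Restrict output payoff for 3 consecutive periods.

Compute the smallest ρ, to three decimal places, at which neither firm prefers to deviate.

The best deviation is to choose Expand output for all 3 undetected periods, earning 67 each, then 35 forever once detected.
Deviation value: 67(1−ρ^3)/(1−ρ) + 35ρ^3/(1−ρ); cooperation value: 60/(1−ρ).
IC: 60 ≥ 67(1−ρ^3) + 35ρ^3 = 67 − 32ρ^3.
So ρ^3 ≥ 7/32, giving ρ ≥ (7/32)^(1/3) ≈ 0.603.

0.603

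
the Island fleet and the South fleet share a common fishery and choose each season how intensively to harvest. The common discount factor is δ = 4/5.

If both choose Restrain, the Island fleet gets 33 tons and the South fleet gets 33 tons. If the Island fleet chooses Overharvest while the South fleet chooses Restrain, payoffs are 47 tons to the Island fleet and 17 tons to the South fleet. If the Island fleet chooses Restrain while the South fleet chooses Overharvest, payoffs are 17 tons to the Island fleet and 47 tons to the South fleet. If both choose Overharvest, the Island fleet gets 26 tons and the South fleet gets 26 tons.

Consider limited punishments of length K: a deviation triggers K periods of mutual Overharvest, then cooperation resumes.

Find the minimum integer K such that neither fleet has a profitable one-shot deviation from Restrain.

4

IC: δ(1−δ^K)/(1−δ) ≥ (47−33)/(33−26) = 2.
With δ = 4/5: need 1 − δ^K ≥ 2·(1−4/5)/(4/5), i.e. δ^K ≤ 0.5000.
Since (4/5)^3 = 0.5120 and (4/5)^4 = 0.4096, the smallest such K is 4.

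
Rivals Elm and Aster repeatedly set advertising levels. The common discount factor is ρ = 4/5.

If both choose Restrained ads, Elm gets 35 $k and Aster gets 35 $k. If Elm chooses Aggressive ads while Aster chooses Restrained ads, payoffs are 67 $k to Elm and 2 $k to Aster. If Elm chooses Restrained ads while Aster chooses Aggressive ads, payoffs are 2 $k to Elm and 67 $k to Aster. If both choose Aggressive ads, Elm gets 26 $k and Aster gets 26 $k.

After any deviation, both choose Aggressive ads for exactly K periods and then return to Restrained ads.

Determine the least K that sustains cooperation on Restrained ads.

Need Σ_{k=1}^{K} ρ^k ≥ (67−35)/(35−26) = 3.5556 at ρ = 4/5.
At K = 9 the sum is 3.4631 < 3.5556; at K = 10 it is 3.5705 ≥ 3.5556.
So the minimum punishment length is K = 10.

10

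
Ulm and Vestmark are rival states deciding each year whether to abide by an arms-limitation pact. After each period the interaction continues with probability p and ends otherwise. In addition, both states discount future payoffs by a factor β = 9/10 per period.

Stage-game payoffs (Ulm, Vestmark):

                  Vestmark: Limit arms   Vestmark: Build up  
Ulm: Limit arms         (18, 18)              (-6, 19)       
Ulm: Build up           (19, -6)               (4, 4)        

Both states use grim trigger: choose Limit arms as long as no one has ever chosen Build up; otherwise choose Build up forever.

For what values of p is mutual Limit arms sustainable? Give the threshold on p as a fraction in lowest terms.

2/27

Expected continuation weight on next period's payoff is β·p = 9/10·p, which plays the role of the discount factor.
Cooperation requires 9/10·p ≥ (19−18)/(19−4) = 1/15, hence p ≥ 2/27.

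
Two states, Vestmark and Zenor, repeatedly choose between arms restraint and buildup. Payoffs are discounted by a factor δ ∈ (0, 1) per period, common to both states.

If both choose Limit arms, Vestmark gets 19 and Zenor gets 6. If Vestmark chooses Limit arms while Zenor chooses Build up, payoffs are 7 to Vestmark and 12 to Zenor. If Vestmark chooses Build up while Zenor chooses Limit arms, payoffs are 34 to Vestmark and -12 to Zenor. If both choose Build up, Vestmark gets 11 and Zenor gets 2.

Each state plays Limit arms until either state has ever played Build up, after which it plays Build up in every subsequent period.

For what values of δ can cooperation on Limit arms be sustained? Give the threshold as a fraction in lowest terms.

Vestmark: cooperation gives 19 each period; deviation gives 34 once then 11 forever.
  19/(1−δ) ≥ 34 + 11δ/(1−δ) ⇒ δ ≥ 15/23.
Zenor: cooperation gives 6 each period; deviation gives 12 once then 2 forever.
  δ ≥ 6/10 = 3/5.
Both must hold, so the binding constraint is Vestmark's: δ ≥ 15/23.

15/23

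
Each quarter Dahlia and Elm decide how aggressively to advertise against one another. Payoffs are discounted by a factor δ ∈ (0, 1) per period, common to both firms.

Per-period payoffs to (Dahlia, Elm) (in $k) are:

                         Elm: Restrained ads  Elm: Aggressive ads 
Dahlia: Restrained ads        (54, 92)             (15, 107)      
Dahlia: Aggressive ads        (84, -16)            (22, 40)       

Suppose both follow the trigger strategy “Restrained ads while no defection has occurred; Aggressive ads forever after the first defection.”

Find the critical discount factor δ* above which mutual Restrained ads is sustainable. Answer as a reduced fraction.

Dahlia's threshold: (84−54)/(84−22) = 15/31.
Elm's threshold: (107−92)/(107−40) = 15/67.
15/31 > 15/67, so Dahlia binds and δ* = 15/31.

15/31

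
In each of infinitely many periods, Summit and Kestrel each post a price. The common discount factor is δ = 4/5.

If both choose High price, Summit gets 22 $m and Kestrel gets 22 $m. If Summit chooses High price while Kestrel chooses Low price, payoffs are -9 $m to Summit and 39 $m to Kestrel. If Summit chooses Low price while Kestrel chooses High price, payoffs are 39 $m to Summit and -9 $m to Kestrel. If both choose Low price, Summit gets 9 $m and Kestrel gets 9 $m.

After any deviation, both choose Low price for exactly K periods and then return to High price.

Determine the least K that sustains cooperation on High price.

IC: δ(1−δ^K)/(1−δ) ≥ (39−22)/(22−9) = 17/13.
With δ = 4/5: need 1 − δ^K ≥ 17/13·(1−4/5)/(4/5), i.e. δ^K ≤ 0.6731.
Since (4/5)^1 = 0.8000 and (4/5)^2 = 0.6400, the smallest such K is 2.

2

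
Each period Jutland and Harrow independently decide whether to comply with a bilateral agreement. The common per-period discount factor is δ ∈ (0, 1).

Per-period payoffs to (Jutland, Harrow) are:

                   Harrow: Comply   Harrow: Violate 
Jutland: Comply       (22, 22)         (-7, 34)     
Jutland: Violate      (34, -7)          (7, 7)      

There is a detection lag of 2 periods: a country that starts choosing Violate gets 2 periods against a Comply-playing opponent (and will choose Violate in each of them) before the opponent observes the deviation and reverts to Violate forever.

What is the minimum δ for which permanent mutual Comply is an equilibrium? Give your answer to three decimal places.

Deviating for the 2 undetected periods gains 34−22 = 12 per period over cooperation, then loses 22−7 = 15 per period forever once punishment starts.
Gain: 12(1 + δ + … + δ^1); loss: 15·δ^2/(1−δ).
No profitable deviation ⇔ 12(1−δ^2) ≤ 15·δ^2, i.e. δ^2 ≥ 12/(12+15) = 4/9.
Hence δ ≥ (4/9)^(1/2) ≈ 0.667.

0.667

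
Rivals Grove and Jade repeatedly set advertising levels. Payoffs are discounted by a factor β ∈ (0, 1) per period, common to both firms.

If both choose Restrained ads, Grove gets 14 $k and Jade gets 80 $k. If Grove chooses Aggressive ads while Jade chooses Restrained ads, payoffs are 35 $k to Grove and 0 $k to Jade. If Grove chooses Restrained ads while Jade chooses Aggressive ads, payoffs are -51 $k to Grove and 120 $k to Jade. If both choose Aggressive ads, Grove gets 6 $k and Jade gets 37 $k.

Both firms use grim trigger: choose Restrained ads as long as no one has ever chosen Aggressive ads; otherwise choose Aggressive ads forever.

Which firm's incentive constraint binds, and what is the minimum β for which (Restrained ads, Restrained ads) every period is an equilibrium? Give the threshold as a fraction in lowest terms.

For Grove: deviation gain 35−14 = 21, per-period punishment loss 14−6 = 8. IC gives β ≥ 21/29.
For Jade: gain 40, loss 43 per period, so β ≥ 40/83.
The tighter constraint is Grove's, so cooperation needs β ≥ 21/29.

Grove; β ≥ 21/29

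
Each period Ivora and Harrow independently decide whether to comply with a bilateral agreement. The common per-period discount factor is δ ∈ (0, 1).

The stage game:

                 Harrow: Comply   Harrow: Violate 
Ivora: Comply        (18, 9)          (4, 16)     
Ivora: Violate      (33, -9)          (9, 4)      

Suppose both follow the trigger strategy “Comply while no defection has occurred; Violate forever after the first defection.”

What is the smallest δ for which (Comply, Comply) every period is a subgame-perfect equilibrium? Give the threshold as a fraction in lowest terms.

5/8

For Ivora: deviation gain 33−18 = 15, per-period punishment loss 18−9 = 9. IC gives δ ≥ 15/24 = 5/8.
For Harrow: gain 7, loss 5 per period, so δ ≥ 7/12.
The tighter constraint is Ivora's, so cooperation needs δ ≥ 5/8.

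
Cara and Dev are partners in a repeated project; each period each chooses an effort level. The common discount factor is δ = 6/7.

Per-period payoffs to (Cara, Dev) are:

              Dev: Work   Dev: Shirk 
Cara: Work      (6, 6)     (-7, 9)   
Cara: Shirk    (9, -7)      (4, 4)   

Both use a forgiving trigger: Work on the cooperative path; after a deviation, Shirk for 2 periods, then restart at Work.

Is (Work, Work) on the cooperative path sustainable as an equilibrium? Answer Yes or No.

Yes

IC: δ+…+δ^2 ≥ (9−6)/(6−4) = 3/2.
At δ = 6/7: partial sum = 1.5918 ≥ 1.5000. Cooperation sustainable.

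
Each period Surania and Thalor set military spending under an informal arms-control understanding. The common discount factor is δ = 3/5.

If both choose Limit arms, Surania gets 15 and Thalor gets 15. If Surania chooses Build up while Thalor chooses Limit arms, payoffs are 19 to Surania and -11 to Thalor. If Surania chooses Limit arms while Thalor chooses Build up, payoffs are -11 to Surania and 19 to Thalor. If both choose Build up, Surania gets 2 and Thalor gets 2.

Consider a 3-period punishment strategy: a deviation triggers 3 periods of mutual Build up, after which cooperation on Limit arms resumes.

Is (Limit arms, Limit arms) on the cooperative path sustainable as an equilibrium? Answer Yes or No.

Yes

IC: δ+…+δ^3 ≥ (19−15)/(15−2) = 4/13.
At δ = 3/5: partial sum = 1.1760 ≥ 0.3077. Cooperation sustainable.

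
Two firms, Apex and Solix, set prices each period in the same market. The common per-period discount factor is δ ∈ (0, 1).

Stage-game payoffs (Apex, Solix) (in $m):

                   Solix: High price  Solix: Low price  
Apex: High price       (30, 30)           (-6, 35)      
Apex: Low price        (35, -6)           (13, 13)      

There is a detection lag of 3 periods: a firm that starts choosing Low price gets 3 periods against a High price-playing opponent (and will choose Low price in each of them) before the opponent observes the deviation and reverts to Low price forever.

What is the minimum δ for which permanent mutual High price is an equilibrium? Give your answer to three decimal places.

0.610

The best deviation is to choose Low price for all 3 undetected periods, earning 35 each, then 13 forever once detected.
Deviation value: 35(1−δ^3)/(1−δ) + 13δ^3/(1−δ); cooperation value: 30/(1−δ).
IC: 30 ≥ 35(1−δ^3) + 13δ^3 = 35 − 22δ^3.
So δ^3 ≥ 5/22, giving δ ≥ (5/22)^(1/3) ≈ 0.610.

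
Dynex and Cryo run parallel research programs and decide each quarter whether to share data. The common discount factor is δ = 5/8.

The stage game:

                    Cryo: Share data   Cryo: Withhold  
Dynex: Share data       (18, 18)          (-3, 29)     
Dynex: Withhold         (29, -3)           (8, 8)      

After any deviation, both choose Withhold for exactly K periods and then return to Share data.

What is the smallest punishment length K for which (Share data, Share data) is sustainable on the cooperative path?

Need Σ_{k=1}^{K} δ^k ≥ (29−18)/(18−8) = 1.1000 at δ = 5/8.
At K = 2 the sum is 1.0156 < 1.1000; at K = 3 it is 1.2598 ≥ 1.1000.
So the minimum punishment length is K = 3.

3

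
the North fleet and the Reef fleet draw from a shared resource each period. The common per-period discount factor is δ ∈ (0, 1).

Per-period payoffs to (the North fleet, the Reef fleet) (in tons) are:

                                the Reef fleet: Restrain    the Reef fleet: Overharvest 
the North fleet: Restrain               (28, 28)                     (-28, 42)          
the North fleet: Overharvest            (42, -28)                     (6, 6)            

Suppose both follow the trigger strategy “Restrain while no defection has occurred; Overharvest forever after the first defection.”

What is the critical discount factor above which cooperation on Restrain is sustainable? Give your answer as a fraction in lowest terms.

7/18

Under grim trigger the critical discount factor is (T−C)/(T−P) with T = 42, C = 28, P = 6.
δ* = (42−28)/(42−6) = 14/36 = 7/18.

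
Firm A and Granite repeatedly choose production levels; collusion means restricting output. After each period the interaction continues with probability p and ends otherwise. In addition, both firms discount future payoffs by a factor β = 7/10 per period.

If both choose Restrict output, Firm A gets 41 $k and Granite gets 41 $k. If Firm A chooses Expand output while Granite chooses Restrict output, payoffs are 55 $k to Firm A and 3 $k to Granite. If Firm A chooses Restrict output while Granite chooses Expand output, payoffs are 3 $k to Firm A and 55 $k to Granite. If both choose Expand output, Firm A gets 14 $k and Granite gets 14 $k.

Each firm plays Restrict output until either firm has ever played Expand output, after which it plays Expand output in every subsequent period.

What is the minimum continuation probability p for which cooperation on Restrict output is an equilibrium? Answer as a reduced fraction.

20/41

Expected continuation weight on next period's payoff is β·p = 7/10·p, which plays the role of the discount factor.
Cooperation requires 7/10·p ≥ (55−41)/(55−14) = 14/41, hence p ≥ 20/41.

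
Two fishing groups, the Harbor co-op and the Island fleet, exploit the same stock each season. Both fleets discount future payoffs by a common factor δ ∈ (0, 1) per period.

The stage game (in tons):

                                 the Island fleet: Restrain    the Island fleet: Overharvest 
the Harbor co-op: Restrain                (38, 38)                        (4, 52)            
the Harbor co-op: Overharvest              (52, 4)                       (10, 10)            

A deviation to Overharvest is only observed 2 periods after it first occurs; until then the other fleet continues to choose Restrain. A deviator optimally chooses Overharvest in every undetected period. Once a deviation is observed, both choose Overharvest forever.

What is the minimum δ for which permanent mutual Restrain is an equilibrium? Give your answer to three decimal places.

Deviating for the 2 undetected periods gains 52−38 = 14 per period over cooperation, then loses 38−10 = 28 per period forever once punishment starts.
Gain: 14(1 + δ + … + δ^1); loss: 28·δ^2/(1−δ).
No profitable deviation ⇔ 14(1−δ^2) ≤ 28·δ^2, i.e. δ^2 ≥ 14/(14+28) = 1/3.
Hence δ ≥ (1/3)^(1/2) ≈ 0.577.

0.577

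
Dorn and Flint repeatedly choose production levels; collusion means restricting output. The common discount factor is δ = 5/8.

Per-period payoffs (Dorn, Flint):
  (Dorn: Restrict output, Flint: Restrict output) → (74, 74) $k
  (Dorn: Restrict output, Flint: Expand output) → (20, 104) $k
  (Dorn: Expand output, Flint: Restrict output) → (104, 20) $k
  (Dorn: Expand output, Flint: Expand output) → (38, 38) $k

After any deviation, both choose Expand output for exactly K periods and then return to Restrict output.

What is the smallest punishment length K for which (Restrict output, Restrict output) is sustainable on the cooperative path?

No profitable deviation requires (74−38)(δ+…+δ^K) ≥ 104−74, i.e. δ+…+δ^K ≥ 5/6 ≈ 0.8333.
With δ = 5/8, the partial sums are K=1: 0.6250, K=2: 1.0156.
K = 2 is the first length at which the sum reaches 0.8333.

2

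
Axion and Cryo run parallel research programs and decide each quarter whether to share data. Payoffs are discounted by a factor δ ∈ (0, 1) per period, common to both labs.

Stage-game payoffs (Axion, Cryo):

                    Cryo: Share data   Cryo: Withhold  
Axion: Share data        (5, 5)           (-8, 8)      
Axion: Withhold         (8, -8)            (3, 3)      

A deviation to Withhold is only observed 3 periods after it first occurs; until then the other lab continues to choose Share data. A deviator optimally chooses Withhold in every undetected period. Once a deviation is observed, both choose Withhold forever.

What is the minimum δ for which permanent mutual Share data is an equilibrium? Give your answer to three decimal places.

0.843

The best deviation is to choose Withhold for all 3 undetected periods, earning 8 each, then 3 forever once detected.
Deviation value: 8(1−δ^3)/(1−δ) + 3δ^3/(1−δ); cooperation value: 5/(1−δ).
IC: 5 ≥ 8(1−δ^3) + 3δ^3 = 8 − 5δ^3.
So δ^3 ≥ 3/5, giving δ ≥ (3/5)^(1/3) ≈ 0.843.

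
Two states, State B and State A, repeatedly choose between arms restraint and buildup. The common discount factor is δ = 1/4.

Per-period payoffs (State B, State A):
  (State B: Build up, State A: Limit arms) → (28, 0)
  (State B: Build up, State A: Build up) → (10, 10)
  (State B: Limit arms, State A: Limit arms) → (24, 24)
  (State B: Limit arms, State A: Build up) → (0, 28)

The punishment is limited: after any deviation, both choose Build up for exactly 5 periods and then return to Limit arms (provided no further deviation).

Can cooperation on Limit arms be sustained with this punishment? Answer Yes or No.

Yes

Comparing payoff streams over the 6 periods until play realigns: cooperate → 24(1+δ+…+δ^5); deviate → 28 + 10(δ+…+δ^5).
Cooperation is sustained iff (24−10)(δ+…+δ^5) ≥ 28−24.
δ+…+δ^5 = 1/4·(1−(1/4)^5)/(1−1/4) = 0.3330, and (28−24)/(24−10) = 0.2857.
0.3330 ≥ 0.2857, so cooperation is sustainable.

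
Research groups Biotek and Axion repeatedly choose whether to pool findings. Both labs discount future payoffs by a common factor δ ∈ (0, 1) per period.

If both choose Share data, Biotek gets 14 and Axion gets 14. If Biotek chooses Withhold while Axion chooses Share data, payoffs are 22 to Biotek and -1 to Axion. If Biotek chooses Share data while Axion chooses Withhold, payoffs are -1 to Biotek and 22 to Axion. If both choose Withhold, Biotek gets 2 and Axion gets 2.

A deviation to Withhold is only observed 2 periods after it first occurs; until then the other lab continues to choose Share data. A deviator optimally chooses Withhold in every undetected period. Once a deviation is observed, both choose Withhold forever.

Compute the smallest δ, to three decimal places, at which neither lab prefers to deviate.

0.632

A deviator earns 22 for 2 periods, then 2 forever; cooperating earns 14 forever. Multiplying the IC by (1−δ):
14 ≥ 22(1−δ^2) + 2δ^2, so 20·δ^2 ≥ 8 and δ^2 ≥ 2/5.
δ ≥ (2/5)^(1/2) ≈ 0.632.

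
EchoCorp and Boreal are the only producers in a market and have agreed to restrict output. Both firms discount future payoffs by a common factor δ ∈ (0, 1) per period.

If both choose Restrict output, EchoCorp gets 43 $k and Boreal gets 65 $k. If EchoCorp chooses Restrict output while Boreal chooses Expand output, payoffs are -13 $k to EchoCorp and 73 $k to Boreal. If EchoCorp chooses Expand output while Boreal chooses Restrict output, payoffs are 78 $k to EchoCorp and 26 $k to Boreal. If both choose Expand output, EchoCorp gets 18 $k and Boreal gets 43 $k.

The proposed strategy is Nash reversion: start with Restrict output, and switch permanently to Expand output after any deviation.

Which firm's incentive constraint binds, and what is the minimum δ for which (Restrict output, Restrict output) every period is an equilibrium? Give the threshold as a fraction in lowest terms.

For EchoCorp: deviation gain 78−43 = 35, per-period punishment loss 43−18 = 25. IC gives δ ≥ 35/60 = 7/12.
For Boreal: gain 8, loss 22 per period, so δ ≥ 8/30 = 4/15.
The tighter constraint is EchoCorp's, so cooperation needs δ ≥ 7/12.

EchoCorp; δ ≥ 7/12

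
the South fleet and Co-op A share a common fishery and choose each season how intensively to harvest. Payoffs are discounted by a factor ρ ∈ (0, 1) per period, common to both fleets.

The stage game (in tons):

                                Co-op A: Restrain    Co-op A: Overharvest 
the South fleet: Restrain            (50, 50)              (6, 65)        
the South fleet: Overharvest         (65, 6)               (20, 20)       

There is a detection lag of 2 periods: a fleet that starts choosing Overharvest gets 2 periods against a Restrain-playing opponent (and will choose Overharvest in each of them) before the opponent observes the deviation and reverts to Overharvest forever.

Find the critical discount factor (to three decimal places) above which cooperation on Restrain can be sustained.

A deviator earns 65 for 2 periods, then 20 forever; cooperating earns 50 forever. Multiplying the IC by (1−ρ):
50 ≥ 65(1−ρ^2) + 20ρ^2, so 45·ρ^2 ≥ 15 and ρ^2 ≥ 1/3.
ρ ≥ (1/3)^(1/2) ≈ 0.577.

0.577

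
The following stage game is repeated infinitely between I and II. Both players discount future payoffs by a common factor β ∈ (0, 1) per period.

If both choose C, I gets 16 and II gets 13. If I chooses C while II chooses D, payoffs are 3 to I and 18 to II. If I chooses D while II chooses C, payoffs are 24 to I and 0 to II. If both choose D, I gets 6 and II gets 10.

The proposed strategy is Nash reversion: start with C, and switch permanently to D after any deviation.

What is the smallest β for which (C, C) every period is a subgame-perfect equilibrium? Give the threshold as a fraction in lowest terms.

5/8

For I: deviation gain 24−16 = 8, per-period punishment loss 16−6 = 10. IC gives β ≥ 8/18 = 4/9.
For II: gain 5, loss 3 per period, so β ≥ 5/8.
The tighter constraint is II's, so cooperation needs β ≥ 5/8.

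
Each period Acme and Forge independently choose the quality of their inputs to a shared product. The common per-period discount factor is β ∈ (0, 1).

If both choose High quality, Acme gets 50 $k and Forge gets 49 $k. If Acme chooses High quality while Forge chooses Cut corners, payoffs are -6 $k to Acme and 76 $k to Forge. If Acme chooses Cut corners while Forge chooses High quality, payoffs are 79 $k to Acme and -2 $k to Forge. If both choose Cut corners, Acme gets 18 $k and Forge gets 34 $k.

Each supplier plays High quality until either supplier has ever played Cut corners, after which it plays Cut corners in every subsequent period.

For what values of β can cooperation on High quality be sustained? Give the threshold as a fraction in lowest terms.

Acme's threshold: (79−50)/(79−18) = 29/61.
Forge's threshold: (76−49)/(76−34) = 9/14.
29/61 < 9/14, so Forge binds and β* = 9/14.

9/14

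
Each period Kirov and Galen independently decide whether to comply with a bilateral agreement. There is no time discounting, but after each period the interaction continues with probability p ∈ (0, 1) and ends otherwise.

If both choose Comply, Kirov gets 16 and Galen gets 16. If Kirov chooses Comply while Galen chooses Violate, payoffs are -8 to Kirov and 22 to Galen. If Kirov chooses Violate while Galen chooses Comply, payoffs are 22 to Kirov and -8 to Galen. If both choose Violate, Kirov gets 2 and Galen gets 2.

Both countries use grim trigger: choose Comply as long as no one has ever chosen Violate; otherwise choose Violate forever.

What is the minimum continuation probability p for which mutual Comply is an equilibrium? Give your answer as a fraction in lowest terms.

3/10

Expected cooperation value is 16 + p·16 + p²·16 + … = 16/(1−p); deviation gives 22 + p·2/(1−p).
16 ≥ 22(1−p) + 2p ⇒ 20p ≥ 6 ⇒ p ≥ 6/20 = 3/10.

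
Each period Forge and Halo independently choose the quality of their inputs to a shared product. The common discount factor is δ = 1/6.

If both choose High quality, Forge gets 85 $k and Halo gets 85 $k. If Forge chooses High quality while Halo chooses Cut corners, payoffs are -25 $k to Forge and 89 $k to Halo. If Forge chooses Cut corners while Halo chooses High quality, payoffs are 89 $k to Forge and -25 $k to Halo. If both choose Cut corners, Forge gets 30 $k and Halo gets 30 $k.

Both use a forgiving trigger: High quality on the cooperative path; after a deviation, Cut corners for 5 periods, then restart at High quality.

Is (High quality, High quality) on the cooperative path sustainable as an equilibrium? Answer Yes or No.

Yes

Comparing payoff streams over the 6 periods until play realigns: cooperate → 85(1+δ+…+δ^5); deviate → 89 + 30(δ+…+δ^5).
Cooperation is sustained iff (85−30)(δ+…+δ^5) ≥ 89−85.
δ+…+δ^5 = 1/6·(1−(1/6)^5)/(1−1/6) = 0.2000, and (89−85)/(85−30) = 0.0727.
0.2000 ≥ 0.0727, so cooperation is sustainable.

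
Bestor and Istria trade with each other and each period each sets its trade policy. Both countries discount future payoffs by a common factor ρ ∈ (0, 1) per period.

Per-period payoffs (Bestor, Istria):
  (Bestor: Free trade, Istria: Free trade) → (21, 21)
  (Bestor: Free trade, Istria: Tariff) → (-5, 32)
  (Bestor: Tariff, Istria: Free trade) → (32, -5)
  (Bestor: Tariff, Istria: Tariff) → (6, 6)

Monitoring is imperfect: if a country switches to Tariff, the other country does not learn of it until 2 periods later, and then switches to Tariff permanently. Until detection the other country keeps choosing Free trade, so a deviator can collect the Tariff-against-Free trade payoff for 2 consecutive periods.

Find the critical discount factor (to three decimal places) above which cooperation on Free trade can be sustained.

A deviator earns 32 for 2 periods, then 6 forever; cooperating earns 21 forever. Multiplying the IC by (1−ρ):
21 ≥ 32(1−ρ^2) + 6ρ^2, so 26·ρ^2 ≥ 11 and ρ^2 ≥ 11/26.
ρ ≥ (11/26)^(1/2) ≈ 0.650.

0.650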